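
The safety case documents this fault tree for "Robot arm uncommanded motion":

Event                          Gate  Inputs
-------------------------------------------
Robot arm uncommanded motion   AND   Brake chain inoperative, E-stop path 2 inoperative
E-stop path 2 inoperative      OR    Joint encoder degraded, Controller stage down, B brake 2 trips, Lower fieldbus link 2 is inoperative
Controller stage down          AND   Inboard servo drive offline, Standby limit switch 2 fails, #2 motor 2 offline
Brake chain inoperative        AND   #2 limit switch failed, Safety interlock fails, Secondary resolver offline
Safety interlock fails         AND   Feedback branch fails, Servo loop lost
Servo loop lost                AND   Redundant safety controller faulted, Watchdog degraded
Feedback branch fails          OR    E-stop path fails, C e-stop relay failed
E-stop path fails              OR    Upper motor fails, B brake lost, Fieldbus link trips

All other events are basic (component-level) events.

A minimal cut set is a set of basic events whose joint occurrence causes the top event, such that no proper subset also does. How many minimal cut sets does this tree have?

16

E-stop path fails [OR]: union of children's cut sets → 3 cut set(s).
Feedback branch fails [OR]: union of children's cut sets → 4 cut set(s).
Servo loop lost [AND]: one cut set from each child combined → 1 × 1 = 1 cut set(s).
Safety interlock fails [AND]: one cut set from each child combined → 4 × 1 = 4 cut set(s).
Brake chain inoperative [AND]: one cut set from each child combined → 1 × 4 × 1 = 4 cut set(s).
Controller stage down [AND]: one cut set from each child combined → 1 × 1 × 1 = 1 cut set(s).
E-stop path 2 inoperative [OR]: union of children's cut sets → 4 cut set(s).
Robot arm uncommanded motion [AND]: one cut set from each child combined → 4 × 4 = 16 cut set(s).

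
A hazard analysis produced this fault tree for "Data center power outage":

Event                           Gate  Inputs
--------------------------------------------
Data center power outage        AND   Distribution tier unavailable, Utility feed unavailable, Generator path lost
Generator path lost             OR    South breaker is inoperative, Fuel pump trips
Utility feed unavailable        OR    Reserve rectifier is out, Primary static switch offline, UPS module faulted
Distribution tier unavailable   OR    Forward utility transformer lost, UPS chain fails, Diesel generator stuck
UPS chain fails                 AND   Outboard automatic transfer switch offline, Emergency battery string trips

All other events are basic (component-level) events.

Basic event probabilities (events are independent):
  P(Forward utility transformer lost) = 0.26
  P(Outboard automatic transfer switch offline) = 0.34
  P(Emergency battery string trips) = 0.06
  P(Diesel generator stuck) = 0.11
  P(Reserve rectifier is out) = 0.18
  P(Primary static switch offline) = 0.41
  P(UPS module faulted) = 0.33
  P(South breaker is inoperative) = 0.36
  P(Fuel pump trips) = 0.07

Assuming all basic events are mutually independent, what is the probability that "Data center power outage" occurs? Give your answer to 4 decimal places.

P(UPS chain fails) [AND] = 0.34 × 0.06 = 0.020400
P(Distribution tier unavailable) [OR] = 1 − (1−0.26) × (1−0.020400) × (1−0.11) = 0.354835
P(Utility feed unavailable) [OR] = 1 − (1−0.18) × (1−0.41) × (1−0.33) = 0.675854
P(Generator path lost) [OR] = 1 − (1−0.36) × (1−0.07) = 0.404800
P(Data center power outage) [AND] = 0.354835 × 0.675854 × 0.404800 = 0.097078
Rounded to 4 decimal places: P(Data center power outage) ≈ 0.0971.

0.0971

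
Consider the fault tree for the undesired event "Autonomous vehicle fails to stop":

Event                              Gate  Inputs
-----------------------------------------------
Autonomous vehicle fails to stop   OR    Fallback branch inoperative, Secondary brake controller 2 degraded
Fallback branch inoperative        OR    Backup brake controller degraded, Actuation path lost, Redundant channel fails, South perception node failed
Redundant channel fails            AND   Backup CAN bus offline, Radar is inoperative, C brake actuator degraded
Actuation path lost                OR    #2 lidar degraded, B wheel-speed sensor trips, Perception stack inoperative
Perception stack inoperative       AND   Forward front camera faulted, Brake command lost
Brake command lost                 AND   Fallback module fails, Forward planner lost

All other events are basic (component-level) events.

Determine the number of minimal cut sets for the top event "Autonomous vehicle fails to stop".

7

Brake command lost [AND]: one cut set from each child combined → 1 × 1 = 1 cut set(s).
Perception stack inoperative [AND]: one cut set from each child combined → 1 × 1 = 1 cut set(s).
Actuation path lost [OR]: union of children's cut sets → 3 cut set(s).
Redundant channel fails [AND]: one cut set from each child combined → 1 × 1 × 1 = 1 cut set(s).
Fallback branch inoperative [OR]: union of children's cut sets → 6 cut set(s).
Autonomous vehicle fails to stop [OR]: union of children's cut sets → 7 cut set(s).
Minimal cut sets: {Backup brake controller degraded}; {#2 lidar degraded}; {B wheel-speed sensor trips}; {Fallback module fails, Forward front camera faulted, Forward planner lost}; {Backup CAN bus offline, C brake actuator degraded, Radar is inoperative}; {South perception node failed}; {Secondary brake controller 2 degraded}.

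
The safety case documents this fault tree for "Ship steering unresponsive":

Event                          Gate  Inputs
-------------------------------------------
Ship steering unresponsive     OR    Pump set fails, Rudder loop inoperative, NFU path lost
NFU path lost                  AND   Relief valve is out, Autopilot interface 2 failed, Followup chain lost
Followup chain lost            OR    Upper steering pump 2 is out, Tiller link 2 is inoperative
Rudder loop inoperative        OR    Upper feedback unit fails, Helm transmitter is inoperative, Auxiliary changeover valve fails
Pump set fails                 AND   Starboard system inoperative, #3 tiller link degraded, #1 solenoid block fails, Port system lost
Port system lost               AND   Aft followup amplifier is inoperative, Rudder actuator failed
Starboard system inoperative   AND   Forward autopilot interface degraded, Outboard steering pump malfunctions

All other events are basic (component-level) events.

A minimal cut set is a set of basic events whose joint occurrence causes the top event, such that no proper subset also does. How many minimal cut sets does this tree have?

Starboard system inoperative [AND]: one cut set from each child combined → 1 × 1 = 1 cut set(s).
Port system lost [AND]: one cut set from each child combined → 1 × 1 = 1 cut set(s).
Pump set fails [AND]: one cut set from each child combined → 1 × 1 × 1 × 1 = 1 cut set(s).
Rudder loop inoperative [OR]: union of children's cut sets → 3 cut set(s).
Followup chain lost [OR]: union of children's cut sets → 2 cut set(s).
NFU path lost [AND]: one cut set from each child combined → 1 × 1 × 2 = 2 cut set(s).
Ship steering unresponsive [OR]: union of children's cut sets → 6 cut set(s).
Minimal cut sets: {#1 solenoid block fails, #3 tiller link degraded, Aft followup amplifier is inoperative, Forward autopilot interface degraded, Outboard steering pump malfunctions, Rudder actuator failed}; {Upper feedback unit fails}; {Helm transmitter is inoperative}; {Auxiliary changeover valve fails}; {Autopilot interface 2 failed, Relief valve is out, Upper steering pump 2 is out}; {Autopilot interface 2 failed, Relief valve is out, Tiller link 2 is inoperative}.

6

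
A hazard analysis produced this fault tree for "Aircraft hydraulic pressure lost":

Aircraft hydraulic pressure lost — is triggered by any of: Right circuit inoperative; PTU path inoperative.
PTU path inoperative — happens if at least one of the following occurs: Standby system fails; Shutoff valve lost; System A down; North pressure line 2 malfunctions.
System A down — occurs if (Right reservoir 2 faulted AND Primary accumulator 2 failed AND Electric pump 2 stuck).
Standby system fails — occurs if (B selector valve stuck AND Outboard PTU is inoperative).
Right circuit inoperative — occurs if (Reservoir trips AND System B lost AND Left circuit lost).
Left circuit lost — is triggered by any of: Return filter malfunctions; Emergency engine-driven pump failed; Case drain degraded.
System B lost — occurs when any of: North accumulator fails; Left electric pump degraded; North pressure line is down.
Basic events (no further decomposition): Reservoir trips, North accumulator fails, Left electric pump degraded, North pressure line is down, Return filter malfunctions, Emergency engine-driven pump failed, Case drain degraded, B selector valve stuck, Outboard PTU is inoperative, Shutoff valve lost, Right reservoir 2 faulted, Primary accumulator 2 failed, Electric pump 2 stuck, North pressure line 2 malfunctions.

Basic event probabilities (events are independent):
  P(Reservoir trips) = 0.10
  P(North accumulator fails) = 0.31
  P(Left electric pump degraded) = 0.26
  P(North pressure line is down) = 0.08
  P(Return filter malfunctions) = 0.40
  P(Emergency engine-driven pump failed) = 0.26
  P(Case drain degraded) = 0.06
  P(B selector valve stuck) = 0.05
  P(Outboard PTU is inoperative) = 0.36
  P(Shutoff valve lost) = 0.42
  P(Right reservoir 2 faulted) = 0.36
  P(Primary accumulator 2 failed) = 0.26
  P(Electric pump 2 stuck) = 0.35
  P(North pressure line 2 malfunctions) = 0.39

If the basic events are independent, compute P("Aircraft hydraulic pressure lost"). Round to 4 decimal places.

P(System B lost) [OR] = 1 − (1−0.31) × (1−0.26) × (1−0.08) = 0.530248
P(Left circuit lost) [OR] = 1 − (1−0.40) × (1−0.26) × (1−0.06) = 0.582640
P(Right circuit inoperative) [AND] = 0.10 × 0.530248 × 0.582640 = 0.030894
P(Standby system fails) [AND] = 0.05 × 0.36 = 0.018000
P(System A down) [AND] = 0.36 × 0.26 × 0.35 = 0.032760
P(PTU path inoperative) [OR] = 1 − (1−0.018000) × (1−0.42) × (1−0.032760) × (1−0.39) = 0.663950
P(Aircraft hydraulic pressure lost) [OR] = 1 − (1−0.030894) × (1−0.663950) = 0.674332
Rounded to 4 decimal places: P(Aircraft hydraulic pressure lost) ≈ 0.6743.

0.6743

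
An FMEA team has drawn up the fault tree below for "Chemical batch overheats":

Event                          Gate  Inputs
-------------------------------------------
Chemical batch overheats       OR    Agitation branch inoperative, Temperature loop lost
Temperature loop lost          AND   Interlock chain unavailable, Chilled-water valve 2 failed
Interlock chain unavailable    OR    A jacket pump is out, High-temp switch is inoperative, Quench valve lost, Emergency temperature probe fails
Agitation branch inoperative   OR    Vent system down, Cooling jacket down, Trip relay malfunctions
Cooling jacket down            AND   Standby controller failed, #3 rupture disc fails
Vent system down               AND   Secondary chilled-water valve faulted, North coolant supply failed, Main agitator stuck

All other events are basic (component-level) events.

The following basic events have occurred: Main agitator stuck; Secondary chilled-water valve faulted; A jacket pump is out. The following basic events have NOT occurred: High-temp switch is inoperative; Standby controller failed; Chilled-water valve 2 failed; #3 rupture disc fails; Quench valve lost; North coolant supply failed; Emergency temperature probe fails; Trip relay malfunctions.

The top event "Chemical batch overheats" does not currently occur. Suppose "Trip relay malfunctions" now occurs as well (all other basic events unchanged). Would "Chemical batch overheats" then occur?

Counterfactual: set "Trip relay malfunctions" to occurred.
Vent system down [AND]: Secondary chilled-water valve faulted=occurs, North coolant supply failed=not, Main agitator stuck=occurs → not all inputs occur → does not occur.
Cooling jacket down [AND]: Standby controller failed=not, #3 rupture disc fails=not → not all inputs occur → does not occur.
Agitation branch inoperative [OR]: Vent system down=not, Cooling jacket down=not, Trip relay malfunctions=occurs → at least one input occurs → occurs.
Interlock chain unavailable [OR]: A jacket pump is out=occurs, High-temp switch is inoperative=not, Quench valve lost=not, Emergency temperature probe fails=not → at least one input occurs → occurs.
Temperature loop lost [AND]: Interlock chain unavailable=occurs, Chilled-water valve 2 failed=not → not all inputs occur → does not occur.
Chemical batch overheats [OR]: Agitation branch inoperative=occurs, Temperature loop lost=not → at least one input occurs → occurs.

Yes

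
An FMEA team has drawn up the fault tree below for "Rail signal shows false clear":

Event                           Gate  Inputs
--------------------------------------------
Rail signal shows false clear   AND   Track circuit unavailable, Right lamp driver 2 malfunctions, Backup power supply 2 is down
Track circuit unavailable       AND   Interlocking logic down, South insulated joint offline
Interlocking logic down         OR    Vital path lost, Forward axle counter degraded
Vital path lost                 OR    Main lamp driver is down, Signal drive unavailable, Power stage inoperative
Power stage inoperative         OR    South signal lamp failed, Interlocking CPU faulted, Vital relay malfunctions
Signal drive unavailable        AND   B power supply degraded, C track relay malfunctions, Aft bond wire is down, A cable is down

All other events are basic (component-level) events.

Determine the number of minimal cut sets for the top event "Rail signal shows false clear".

Signal drive unavailable [AND]: one cut set from each child combined → 1 × 1 × 1 × 1 = 1 cut set(s).
Power stage inoperative [OR]: union of children's cut sets → 3 cut set(s).
Vital path lost [OR]: union of children's cut sets → 5 cut set(s).
Interlocking logic down [OR]: union of children's cut sets → 6 cut set(s).
Track circuit unavailable [AND]: one cut set from each child combined → 6 × 1 = 6 cut set(s).
Rail signal shows false clear [AND]: one cut set from each child combined → 6 × 1 × 1 = 6 cut set(s).
Minimal cut sets: {Backup power supply 2 is down, Main lamp driver is down, Right lamp driver 2 malfunctions, South insulated joint offline}; {A cable is down, Aft bond wire is down, B power supply degraded, Backup power supply 2 is down, C track relay malfunctions, Right lamp driver 2 malfunctions, South insulated joint offline}; {Backup power supply 2 is down, Right lamp driver 2 malfunctions, South insulated joint offline, South signal lamp failed}; {Backup power supply 2 is down, Interlocking CPU faulted, Right lamp driver 2 malfunctions, South insulated joint offline}; {Backup power supply 2 is down, Right lamp driver 2 malfunctions, South insulated joint offline, Vital relay malfunctions}; {Backup power supply 2 is down, Forward axle counter degraded, Right lamp driver 2 malfunctions, South insulated joint offline}.

6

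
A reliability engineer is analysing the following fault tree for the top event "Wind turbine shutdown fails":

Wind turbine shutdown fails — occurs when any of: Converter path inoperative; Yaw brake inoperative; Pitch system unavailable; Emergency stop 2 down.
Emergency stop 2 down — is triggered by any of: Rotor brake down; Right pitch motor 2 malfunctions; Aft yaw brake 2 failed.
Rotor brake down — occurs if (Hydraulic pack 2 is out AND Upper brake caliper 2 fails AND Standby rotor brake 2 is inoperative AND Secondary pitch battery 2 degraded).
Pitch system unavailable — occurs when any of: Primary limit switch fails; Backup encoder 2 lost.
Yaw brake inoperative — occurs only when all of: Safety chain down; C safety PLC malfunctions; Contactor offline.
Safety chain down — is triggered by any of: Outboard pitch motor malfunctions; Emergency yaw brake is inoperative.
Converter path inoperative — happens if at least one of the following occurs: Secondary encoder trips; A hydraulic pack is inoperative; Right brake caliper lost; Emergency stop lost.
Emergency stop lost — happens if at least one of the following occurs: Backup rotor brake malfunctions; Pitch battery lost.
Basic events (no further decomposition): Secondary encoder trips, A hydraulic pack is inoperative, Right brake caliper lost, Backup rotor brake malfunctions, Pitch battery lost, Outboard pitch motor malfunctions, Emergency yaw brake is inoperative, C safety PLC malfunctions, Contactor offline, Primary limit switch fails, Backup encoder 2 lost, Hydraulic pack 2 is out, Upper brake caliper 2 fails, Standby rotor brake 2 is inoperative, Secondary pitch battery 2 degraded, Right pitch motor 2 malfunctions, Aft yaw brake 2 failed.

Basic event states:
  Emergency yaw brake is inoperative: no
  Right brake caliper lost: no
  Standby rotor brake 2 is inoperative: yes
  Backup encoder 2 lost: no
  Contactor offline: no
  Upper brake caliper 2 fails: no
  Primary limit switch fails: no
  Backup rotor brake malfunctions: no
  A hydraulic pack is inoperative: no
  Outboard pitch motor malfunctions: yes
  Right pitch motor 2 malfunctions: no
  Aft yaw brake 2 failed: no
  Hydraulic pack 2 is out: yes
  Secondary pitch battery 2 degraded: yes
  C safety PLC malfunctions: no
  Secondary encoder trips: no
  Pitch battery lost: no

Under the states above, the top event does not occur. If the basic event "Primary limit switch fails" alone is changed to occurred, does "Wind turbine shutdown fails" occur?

Counterfactual: set "Primary limit switch fails" to occurred.
Emergency stop lost [OR]: Backup rotor brake malfunctions=not, Pitch battery lost=not → no input occurs → does not occur.
Converter path inoperative [OR]: Secondary encoder trips=not, A hydraulic pack is inoperative=not, Right brake caliper lost=not, Emergency stop lost=not → no input occurs → does not occur.
Safety chain down [OR]: Outboard pitch motor malfunctions=occurs, Emergency yaw brake is inoperative=not → at least one input occurs → occurs.
Yaw brake inoperative [AND]: Safety chain down=occurs, C safety PLC malfunctions=not, Contactor offline=not → not all inputs occur → does not occur.
Pitch system unavailable [OR]: Primary limit switch fails=occurs, Backup encoder 2 lost=not → at least one input occurs → occurs.
Rotor brake down [AND]: Hydraulic pack 2 is out=occurs, Upper brake caliper 2 fails=not, Standby rotor brake 2 is inoperative=occurs, Secondary pitch battery 2 degraded=occurs → not all inputs occur → does not occur.
Emergency stop 2 down [OR]: Rotor brake down=not, Right pitch motor 2 malfunctions=not, Aft yaw brake 2 failed=not → no input occurs → does not occur.
Wind turbine shutdown fails [OR]: Converter path inoperative=not, Yaw brake inoperative=not, Pitch system unavailable=occurs, Emergency stop 2 down=not → at least one input occurs → occurs.

Yes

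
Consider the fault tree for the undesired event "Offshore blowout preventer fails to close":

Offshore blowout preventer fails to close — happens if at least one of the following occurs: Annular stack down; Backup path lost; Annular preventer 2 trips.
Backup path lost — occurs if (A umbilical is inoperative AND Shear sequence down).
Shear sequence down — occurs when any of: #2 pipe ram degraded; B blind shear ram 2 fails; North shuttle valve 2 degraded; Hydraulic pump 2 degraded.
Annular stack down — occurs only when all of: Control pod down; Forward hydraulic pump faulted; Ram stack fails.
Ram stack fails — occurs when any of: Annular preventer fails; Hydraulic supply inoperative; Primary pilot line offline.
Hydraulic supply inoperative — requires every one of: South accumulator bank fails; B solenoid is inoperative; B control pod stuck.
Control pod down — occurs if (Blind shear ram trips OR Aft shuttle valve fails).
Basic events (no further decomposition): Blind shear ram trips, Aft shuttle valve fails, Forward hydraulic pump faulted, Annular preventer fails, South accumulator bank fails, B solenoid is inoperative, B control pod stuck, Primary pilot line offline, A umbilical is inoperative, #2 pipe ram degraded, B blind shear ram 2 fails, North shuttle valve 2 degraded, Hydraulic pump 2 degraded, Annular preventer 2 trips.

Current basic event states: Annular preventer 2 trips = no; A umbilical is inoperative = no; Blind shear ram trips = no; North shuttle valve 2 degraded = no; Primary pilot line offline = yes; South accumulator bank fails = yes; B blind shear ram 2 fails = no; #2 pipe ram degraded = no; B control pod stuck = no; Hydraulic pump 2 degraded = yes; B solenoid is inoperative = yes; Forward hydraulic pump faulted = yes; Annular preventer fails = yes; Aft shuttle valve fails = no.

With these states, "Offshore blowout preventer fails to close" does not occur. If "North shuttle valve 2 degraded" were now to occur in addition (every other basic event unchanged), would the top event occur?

Counterfactual: set "North shuttle valve 2 degraded" to occurred.
Control pod down [OR]: Blind shear ram trips=not, Aft shuttle valve fails=not → no input occurs → does not occur.
Hydraulic supply inoperative [AND]: South accumulator bank fails=occurs, B solenoid is inoperative=occurs, B control pod stuck=not → not all inputs occur → does not occur.
Ram stack fails [OR]: Annular preventer fails=occurs, Hydraulic supply inoperative=not, Primary pilot line offline=occurs → at least one input occurs → occurs.
Annular stack down [AND]: Control pod down=not, Forward hydraulic pump faulted=occurs, Ram stack fails=occurs → not all inputs occur → does not occur.
Shear sequence down [OR]: #2 pipe ram degraded=not, B blind shear ram 2 fails=not, North shuttle valve 2 degraded=occurs, Hydraulic pump 2 degraded=occurs → at least one input occurs → occurs.
Backup path lost [AND]: A umbilical is inoperative=not, Shear sequence down=occurs → not all inputs occur → does not occur.
Offshore blowout preventer fails to close [OR]: Annular stack down=not, Backup path lost=not, Annular preventer 2 trips=not → no input occurs → does not occur.

No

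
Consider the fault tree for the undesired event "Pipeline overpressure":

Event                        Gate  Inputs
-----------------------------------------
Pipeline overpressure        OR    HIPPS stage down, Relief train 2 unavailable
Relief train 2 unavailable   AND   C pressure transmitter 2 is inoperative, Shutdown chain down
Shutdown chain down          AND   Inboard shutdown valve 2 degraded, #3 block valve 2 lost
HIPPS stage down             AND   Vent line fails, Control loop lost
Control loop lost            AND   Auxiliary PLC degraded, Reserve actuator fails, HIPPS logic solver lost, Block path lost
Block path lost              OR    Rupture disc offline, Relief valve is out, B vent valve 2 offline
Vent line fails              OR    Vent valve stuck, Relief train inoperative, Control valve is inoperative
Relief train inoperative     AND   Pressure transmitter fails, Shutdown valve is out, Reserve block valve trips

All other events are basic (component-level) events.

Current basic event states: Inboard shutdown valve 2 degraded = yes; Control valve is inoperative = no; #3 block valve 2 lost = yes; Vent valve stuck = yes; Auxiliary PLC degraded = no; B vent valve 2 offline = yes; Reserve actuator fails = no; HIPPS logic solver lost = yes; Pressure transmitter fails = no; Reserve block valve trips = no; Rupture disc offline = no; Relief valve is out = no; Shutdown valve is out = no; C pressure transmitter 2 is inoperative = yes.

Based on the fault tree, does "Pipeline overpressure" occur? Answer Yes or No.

Yes

Relief train inoperative [AND]: Pressure transmitter fails=not, Shutdown valve is out=not, Reserve block valve trips=not → not all inputs occur → does not occur.
Vent line fails [OR]: Vent valve stuck=occurs, Relief train inoperative=not, Control valve is inoperative=not → at least one input occurs → occurs.
Block path lost [OR]: Rupture disc offline=not, Relief valve is out=not, B vent valve 2 offline=occurs → at least one input occurs → occurs.
Control loop lost [AND]: Auxiliary PLC degraded=not, Reserve actuator fails=not, HIPPS logic solver lost=occurs, Block path lost=occurs → not all inputs occur → does not occur.
HIPPS stage down [AND]: Vent line fails=occurs, Control loop lost=not → not all inputs occur → does not occur.
Shutdown chain down [AND]: Inboard shutdown valve 2 degraded=occurs, #3 block valve 2 lost=occurs → all inputs occur → occurs.
Relief train 2 unavailable [AND]: C pressure transmitter 2 is inoperative=occurs, Shutdown chain down=occurs → all inputs occur → occurs.
Pipeline overpressure [OR]: HIPPS stage down=not, Relief train 2 unavailable=occurs → at least one input occurs → occurs.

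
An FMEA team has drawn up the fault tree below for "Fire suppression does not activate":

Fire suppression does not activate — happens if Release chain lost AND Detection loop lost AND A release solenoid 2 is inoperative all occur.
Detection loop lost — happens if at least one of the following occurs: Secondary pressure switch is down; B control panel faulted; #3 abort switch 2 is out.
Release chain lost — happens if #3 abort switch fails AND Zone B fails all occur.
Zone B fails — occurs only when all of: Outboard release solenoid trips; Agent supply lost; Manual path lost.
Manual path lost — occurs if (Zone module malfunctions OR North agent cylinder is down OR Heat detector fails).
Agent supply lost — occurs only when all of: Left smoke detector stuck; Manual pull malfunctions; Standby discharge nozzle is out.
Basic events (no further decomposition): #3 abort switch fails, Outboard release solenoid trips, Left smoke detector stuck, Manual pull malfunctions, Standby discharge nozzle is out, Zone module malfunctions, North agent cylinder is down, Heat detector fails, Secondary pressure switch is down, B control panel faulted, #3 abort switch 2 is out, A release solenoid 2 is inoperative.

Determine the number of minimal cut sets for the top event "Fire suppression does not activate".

Agent supply lost [AND]: one cut set from each child combined → 1 × 1 × 1 = 1 cut set(s).
Manual path lost [OR]: union of children's cut sets → 3 cut set(s).
Zone B fails [AND]: one cut set from each child combined → 1 × 1 × 3 = 3 cut set(s).
Release chain lost [AND]: one cut set from each child combined → 1 × 3 = 3 cut set(s).
Detection loop lost [OR]: union of children's cut sets → 3 cut set(s).
Fire suppression does not activate [AND]: one cut set from each child combined → 3 × 3 × 1 = 9 cut set(s).
Minimal cut sets: {#3 abort switch fails, A release solenoid 2 is inoperative, Left smoke detector stuck, Manual pull malfunctions, Outboard release solenoid trips, Secondary pressure switch is down, Standby discharge nozzle is out, Zone module malfunctions}; {#3 abort switch fails, A release solenoid 2 is inoperative, B control panel faulted, Left smoke detector stuck, Manual pull malfunctions, Outboard release solenoid trips, Standby discharge nozzle is out, Zone module malfunctions}; {#3 abort switch 2 is out, #3 abort switch fails, A release solenoid 2 is inoperative, Left smoke detector stuck, Manual pull malfunctions, Outboard release solenoid trips, Standby discharge nozzle is out, Zone module malfunctions}; {#3 abort switch fails, A release solenoid 2 is inoperative, Left smoke detector stuck, Manual pull malfunctions, North agent cylinder is down, Outboard release solenoid trips, Secondary pressure switch is down, Standby discharge nozzle is out}; {#3 abort switch fails, A release solenoid 2 is inoperative, B control panel faulted, Left smoke detector stuck, Manual pull malfunctions, North agent cylinder is down, Outboard release solenoid trips, Standby discharge nozzle is out}; {#3 abort switch 2 is out, #3 abort switch fails, A release solenoid 2 is inoperative, Left smoke detector stuck, Manual pull malfunctions, North agent cylinder is down, Outboard release solenoid trips, Standby discharge nozzle is out}; {#3 abort switch fails, A release solenoid 2 is inoperative, Heat detector fails, Left smoke detector stuck, Manual pull malfunctions, Outboard release solenoid trips, Secondary pressure switch is down, Standby discharge nozzle is out}; {#3 abort switch fails, A release solenoid 2 is inoperative, B control panel faulted, Heat detector fails, Left smoke detector stuck, Manual pull malfunctions, Outboard release solenoid trips, Standby discharge nozzle is out}; {#3 abort switch 2 is out, #3 abort switch fails, A release solenoid 2 is inoperative, Heat detector fails, Left smoke detector stuck, Manual pull malfunctions, Outboard release solenoid trips, Standby discharge nozzle is out}.

9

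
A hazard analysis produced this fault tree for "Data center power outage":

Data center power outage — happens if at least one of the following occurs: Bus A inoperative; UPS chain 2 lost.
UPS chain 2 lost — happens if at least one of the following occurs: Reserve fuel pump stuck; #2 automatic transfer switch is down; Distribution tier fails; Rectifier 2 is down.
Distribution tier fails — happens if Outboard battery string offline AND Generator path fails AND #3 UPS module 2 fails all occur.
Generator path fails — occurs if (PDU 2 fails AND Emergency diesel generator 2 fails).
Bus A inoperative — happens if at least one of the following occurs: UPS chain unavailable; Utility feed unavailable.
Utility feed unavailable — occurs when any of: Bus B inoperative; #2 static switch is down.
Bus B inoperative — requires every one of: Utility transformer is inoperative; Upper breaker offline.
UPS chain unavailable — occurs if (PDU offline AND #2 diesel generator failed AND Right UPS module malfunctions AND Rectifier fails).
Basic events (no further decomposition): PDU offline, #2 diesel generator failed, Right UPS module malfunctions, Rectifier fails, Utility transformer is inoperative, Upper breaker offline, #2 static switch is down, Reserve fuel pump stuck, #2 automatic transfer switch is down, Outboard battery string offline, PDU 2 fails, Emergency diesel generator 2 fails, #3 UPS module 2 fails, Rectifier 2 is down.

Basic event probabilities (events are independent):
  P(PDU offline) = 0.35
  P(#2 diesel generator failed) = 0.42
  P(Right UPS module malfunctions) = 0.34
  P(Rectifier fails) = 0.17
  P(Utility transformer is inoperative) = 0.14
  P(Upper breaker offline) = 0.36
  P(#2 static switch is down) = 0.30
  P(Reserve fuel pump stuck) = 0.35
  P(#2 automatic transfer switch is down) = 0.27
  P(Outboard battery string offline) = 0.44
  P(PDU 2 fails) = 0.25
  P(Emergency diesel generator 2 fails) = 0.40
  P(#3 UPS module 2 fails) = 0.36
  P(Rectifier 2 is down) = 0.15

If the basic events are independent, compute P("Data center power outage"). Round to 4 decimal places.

P(UPS chain unavailable) [AND] = 0.35 × 0.42 × 0.34 × 0.17 = 0.008497
P(Bus B inoperative) [AND] = 0.14 × 0.36 = 0.050400
P(Utility feed unavailable) [OR] = 1 − (1−0.050400) × (1−0.30) = 0.335280
P(Bus A inoperative) [OR] = 1 − (1−0.008497) × (1−0.335280) = 0.340928
P(Generator path fails) [AND] = 0.25 × 0.40 = 0.100000
P(Distribution tier fails) [AND] = 0.44 × 0.100000 × 0.36 = 0.015840
P(UPS chain 2 lost) [OR] = 1 − (1−0.35) × (1−0.27) × (1−0.015840) × (1−0.15) = 0.603064
P(Data center power outage) [OR] = 1 − (1−0.340928) × (1−0.603064) = 0.738391
Rounded to 4 decimal places: P(Data center power outage) ≈ 0.7384.

0.7384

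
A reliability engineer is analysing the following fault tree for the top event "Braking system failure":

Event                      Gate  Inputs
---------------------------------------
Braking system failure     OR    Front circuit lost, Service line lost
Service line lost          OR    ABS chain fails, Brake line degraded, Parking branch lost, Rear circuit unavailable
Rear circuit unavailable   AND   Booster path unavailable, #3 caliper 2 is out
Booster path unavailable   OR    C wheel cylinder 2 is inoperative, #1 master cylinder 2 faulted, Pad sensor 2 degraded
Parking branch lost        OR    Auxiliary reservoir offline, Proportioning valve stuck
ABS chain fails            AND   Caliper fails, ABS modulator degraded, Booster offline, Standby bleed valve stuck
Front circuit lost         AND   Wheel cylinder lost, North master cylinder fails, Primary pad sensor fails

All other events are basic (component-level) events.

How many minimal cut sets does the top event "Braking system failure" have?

Front circuit lost [AND]: one cut set from each child combined → 1 × 1 × 1 = 1 cut set(s).
ABS chain fails [AND]: one cut set from each child combined → 1 × 1 × 1 × 1 = 1 cut set(s).
Parking branch lost [OR]: union of children's cut sets → 2 cut set(s).
Booster path unavailable [OR]: union of children's cut sets → 3 cut set(s).
Rear circuit unavailable [AND]: one cut set from each child combined → 3 × 1 = 3 cut set(s).
Service line lost [OR]: union of children's cut sets → 7 cut set(s).
Braking system failure [OR]: union of children's cut sets → 8 cut set(s).
Minimal cut sets: {North master cylinder fails, Primary pad sensor fails, Wheel cylinder lost}; {ABS modulator degraded, Booster offline, Caliper fails, Standby bleed valve stuck}; {Brake line degraded}; {Auxiliary reservoir offline}; {Proportioning valve stuck}; {#3 caliper 2 is out, C wheel cylinder 2 is inoperative}; {#1 master cylinder 2 faulted, #3 caliper 2 is out}; {#3 caliper 2 is out, Pad sensor 2 degraded}.

8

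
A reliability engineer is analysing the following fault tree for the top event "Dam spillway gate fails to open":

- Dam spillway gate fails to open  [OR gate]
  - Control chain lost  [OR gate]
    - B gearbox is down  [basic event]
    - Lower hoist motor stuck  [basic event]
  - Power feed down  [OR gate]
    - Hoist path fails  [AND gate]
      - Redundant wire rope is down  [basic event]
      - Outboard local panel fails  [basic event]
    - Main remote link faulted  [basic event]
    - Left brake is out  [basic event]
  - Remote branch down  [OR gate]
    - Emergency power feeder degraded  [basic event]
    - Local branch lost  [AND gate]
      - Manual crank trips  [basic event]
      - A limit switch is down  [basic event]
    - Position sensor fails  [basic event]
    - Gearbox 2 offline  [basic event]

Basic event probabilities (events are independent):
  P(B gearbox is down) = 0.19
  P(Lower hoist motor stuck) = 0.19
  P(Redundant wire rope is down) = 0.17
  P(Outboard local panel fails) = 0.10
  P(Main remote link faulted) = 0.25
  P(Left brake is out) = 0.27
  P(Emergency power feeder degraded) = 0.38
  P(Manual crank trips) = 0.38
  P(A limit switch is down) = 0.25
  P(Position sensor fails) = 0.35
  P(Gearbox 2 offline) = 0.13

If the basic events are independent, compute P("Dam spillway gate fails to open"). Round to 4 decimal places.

P(Control chain lost) [OR] = 1 − (1−0.19) × (1−0.19) = 0.343900
P(Hoist path fails) [AND] = 0.17 × 0.10 = 0.017000
P(Power feed down) [OR] = 1 − (1−0.017000) × (1−0.25) × (1−0.27) = 0.461808
P(Local branch lost) [AND] = 0.38 × 0.25 = 0.095000
P(Remote branch down) [OR] = 1 − (1−0.38) × (1−0.095000) × (1−0.35) × (1−0.13) = 0.682698
P(Dam spillway gate fails to open) [OR] = 1 − (1−0.343900) × (1−0.461808) × (1−0.682698) = 0.887958
Rounded to 4 decimal places: P(Dam spillway gate fails to open) ≈ 0.8880.

0.8880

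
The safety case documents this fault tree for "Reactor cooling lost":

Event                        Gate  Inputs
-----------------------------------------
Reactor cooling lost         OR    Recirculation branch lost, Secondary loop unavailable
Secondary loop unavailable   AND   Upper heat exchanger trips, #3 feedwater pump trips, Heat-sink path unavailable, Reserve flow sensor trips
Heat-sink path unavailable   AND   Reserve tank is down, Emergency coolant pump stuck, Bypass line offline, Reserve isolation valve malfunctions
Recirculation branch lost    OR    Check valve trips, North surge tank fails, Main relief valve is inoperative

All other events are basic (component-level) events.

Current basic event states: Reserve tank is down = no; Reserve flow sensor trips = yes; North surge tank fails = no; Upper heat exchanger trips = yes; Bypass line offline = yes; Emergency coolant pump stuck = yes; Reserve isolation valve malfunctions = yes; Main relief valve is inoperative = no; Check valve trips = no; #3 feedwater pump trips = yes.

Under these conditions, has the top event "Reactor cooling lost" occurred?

No

Recirculation branch lost [OR]: Check valve trips=not, North surge tank fails=not, Main relief valve is inoperative=not → no input occurs → does not occur.
Heat-sink path unavailable [AND]: Reserve tank is down=not, Emergency coolant pump stuck=occurs, Bypass line offline=occurs, Reserve isolation valve malfunctions=occurs → not all inputs occur → does not occur.
Secondary loop unavailable [AND]: Upper heat exchanger trips=occurs, #3 feedwater pump trips=occurs, Heat-sink path unavailable=not, Reserve flow sensor trips=occurs → not all inputs occur → does not occur.
Reactor cooling lost [OR]: Recirculation branch lost=not, Secondary loop unavailable=not → no input occurs → does not occur.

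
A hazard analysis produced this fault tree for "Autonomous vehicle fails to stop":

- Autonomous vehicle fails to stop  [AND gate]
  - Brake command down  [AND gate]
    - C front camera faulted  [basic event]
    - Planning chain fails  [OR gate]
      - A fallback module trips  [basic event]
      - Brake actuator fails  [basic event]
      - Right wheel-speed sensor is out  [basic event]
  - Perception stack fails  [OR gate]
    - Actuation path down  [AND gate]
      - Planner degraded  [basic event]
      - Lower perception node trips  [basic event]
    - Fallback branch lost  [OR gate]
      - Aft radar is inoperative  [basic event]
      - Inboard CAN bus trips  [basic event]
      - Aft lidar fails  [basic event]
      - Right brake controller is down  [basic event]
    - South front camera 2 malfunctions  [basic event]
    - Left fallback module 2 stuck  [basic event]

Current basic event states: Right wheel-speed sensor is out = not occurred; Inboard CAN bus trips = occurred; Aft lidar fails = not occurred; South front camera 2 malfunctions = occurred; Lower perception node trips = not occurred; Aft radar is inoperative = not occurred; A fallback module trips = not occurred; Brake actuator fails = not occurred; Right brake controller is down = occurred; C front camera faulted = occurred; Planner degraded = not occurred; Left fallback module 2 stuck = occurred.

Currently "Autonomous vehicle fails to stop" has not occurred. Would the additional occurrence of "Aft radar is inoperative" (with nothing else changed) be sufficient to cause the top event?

Counterfactual: set "Aft radar is inoperative" to occurred.
Planning chain fails [OR]: A fallback module trips=not, Brake actuator fails=not, Right wheel-speed sensor is out=not → no input occurs → does not occur.
Brake command down [AND]: C front camera faulted=occurs, Planning chain fails=not → not all inputs occur → does not occur.
Actuation path down [AND]: Planner degraded=not, Lower perception node trips=not → not all inputs occur → does not occur.
Fallback branch lost [OR]: Aft radar is inoperative=occurs, Inboard CAN bus trips=occurs, Aft lidar fails=not, Right brake controller is down=occurs → at least one input occurs → occurs.
Perception stack fails [OR]: Actuation path down=not, Fallback branch lost=occurs, South front camera 2 malfunctions=occurs, Left fallback module 2 stuck=occurs → at least one input occurs → occurs.
Autonomous vehicle fails to stop [AND]: Brake command down=not, Perception stack fails=occurs → not all inputs occur → does not occur.

No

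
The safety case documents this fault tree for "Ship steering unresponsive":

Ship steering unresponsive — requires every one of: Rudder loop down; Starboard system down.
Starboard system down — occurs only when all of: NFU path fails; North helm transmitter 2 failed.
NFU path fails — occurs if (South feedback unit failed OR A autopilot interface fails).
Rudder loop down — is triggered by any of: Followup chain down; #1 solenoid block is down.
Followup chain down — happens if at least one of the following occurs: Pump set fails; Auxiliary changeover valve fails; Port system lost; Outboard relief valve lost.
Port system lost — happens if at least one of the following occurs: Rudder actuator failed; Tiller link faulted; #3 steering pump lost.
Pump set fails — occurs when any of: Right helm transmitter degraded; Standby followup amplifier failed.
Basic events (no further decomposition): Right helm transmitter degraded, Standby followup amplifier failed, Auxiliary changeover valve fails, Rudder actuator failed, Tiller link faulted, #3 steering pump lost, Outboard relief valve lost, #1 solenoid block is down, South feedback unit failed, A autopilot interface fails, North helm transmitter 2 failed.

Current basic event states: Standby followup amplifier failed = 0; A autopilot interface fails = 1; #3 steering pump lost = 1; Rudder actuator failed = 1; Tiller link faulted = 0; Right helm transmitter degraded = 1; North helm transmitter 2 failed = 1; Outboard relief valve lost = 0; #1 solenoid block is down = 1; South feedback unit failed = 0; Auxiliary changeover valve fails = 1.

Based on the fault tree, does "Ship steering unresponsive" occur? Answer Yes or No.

Yes

Pump set fails [OR]: Right helm transmitter degraded=occurs, Standby followup amplifier failed=not → at least one input occurs → occurs.
Port system lost [OR]: Rudder actuator failed=occurs, Tiller link faulted=not, #3 steering pump lost=occurs → at least one input occurs → occurs.
Followup chain down [OR]: Pump set fails=occurs, Auxiliary changeover valve fails=occurs, Port system lost=occurs, Outboard relief valve lost=not → at least one input occurs → occurs.
Rudder loop down [OR]: Followup chain down=occurs, #1 solenoid block is down=occurs → at least one input occurs → occurs.
NFU path fails [OR]: South feedback unit failed=not, A autopilot interface fails=occurs → at least one input occurs → occurs.
Starboard system down [AND]: NFU path fails=occurs, North helm transmitter 2 failed=occurs → all inputs occur → occurs.
Ship steering unresponsive [AND]: Rudder loop down=occurs, Starboard system down=occurs → all inputs occur → occurs.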